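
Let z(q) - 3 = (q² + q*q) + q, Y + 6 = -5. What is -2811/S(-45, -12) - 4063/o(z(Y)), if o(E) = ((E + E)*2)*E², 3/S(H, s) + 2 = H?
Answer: 2257069912961/51251616 ≈ 44039.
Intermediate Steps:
S(H, s) = 3/(-2 + H)
Y = -11 (Y = -6 - 5 = -11)
z(q) = 3 + q + 2*q² (z(q) = 3 + ((q² + q*q) + q) = 3 + ((q² + q²) + q) = 3 + (2*q² + q) = 3 + (q + 2*q²) = 3 + q + 2*q²)
o(E) = 4*E³ (o(E) = ((2*E)*2)*E² = (4*E)*E² = 4*E³)
-2811/S(-45, -12) - 4063/o(z(Y)) = -2811/(3/(-2 - 45)) - 4063*1/(4*(3 - 11 + 2*(-11)²)³) = -2811/(3/(-47)) - 4063*1/(4*(3 - 11 + 2*121)³) = -2811/(3*(-1/47)) - 4063*1/(4*(3 - 11 + 242)³) = -2811/(-3/47) - 4063/(4*234³) = -2811*(-47/3) - 4063/(4*12812904) = 44039 - 4063/51251616 = 2257069912961/51251616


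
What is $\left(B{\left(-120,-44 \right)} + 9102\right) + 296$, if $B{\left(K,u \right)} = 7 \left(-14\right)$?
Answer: $9300$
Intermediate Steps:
$B{\left(K,u \right)} = -98$
$\left(B{\left(-120,-44 \right)} + 9102\right) + 296 = \left(-98 + 9102\right) + 296 = 9004 + 296 = 9300$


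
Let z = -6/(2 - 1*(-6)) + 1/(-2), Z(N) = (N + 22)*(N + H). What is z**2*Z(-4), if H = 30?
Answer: 2925/4 ≈ 731.25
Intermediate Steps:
Z(N) = (22 + N)*(30 + N) (Z(N) = (N + 22)*(N + 30) = (22 + N)*(30 + N))
z = -5/4 (z = -6/(2 + 6) + 1*(-1/2) = -6/8 - 1/2 = -6*1/8 - 1/2 = -3/4 - 1/2 = -5/4 ≈ -1.2500)
z**2*Z(-4) = (-5/4)**2*(660 + (-4)**2 + 52*(-4)) = 25*(660 + 16 - 208)/16 = (25/16)*468 = 2925/4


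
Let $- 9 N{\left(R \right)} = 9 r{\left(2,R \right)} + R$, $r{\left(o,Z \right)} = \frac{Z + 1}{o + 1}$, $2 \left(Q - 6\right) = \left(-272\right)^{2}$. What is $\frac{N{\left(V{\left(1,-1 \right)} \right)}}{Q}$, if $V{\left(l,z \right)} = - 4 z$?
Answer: $- \frac{19}{332982} \approx -5.706 \cdot 10^{-5}$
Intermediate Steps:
$Q = 36998$ ($Q = 6 + \frac{\left(-272\right)^{2}}{2} = 6 + \frac{1}{2} \cdot 73984 = 6 + 36992 = 36998$)
$r{\left(o,Z \right)} = \frac{1 + Z}{1 + o}$
$N{\left(R \right)} = - \frac{1}{3} - \frac{4 R}{9}$ ($N{\left(R \right)} = - \frac{9 \frac{1 + R}{1 + 2} + R}{9} = - \frac{9 \frac{1 + R}{3} + R}{9} = - \frac{9 \left(\frac{1}{3} + \frac{R}{3}\right) + R}{9} = - \frac{\left(3 + 3 R\right) + R}{9} = - \frac{3 + 4 R}{9} = - \frac{1}{3} - \frac{4 R}{9}$)
$\frac{N{\left(V{\left(1,-1 \right)} \right)}}{Q} = \frac{- \frac{1}{3} - \frac{4 \left(\left(-4\right) \left(-1\right)\right)}{9}}{36998} = \left(- \frac{1}{3} - \frac{16}{9}\right) \frac{1}{36998} = \left(- \frac{19}{9}\right) \frac{1}{36998} = - \frac{19}{332982}$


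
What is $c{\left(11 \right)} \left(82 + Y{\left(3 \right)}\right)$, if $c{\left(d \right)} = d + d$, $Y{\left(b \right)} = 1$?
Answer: $1826$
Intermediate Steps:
$c{\left(d \right)} = 2 d$
$c{\left(11 \right)} \left(82 + Y{\left(3 \right)}\right) = 2 \cdot 11 \left(82 + 1\right) = 22 \cdot 83 = 1826$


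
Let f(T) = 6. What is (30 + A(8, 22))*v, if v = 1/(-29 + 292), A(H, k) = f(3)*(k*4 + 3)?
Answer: 576/263 ≈ 2.1901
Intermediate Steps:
A(H, k) = 18 + 24*k (A(H, k) = 6*(k*4 + 3) = 6*(4*k + 3) = 6*(3 + 4*k) = 18 + 24*k)
v = 1/263 ≈ 0.0038023
(30 + A(8, 22))*v = (30 + (18 + 24*22))*(1/263) = (30 + (18 + 528))*(1/263) = (30 + 546)*(1/263) = 576*(1/263) = 576/263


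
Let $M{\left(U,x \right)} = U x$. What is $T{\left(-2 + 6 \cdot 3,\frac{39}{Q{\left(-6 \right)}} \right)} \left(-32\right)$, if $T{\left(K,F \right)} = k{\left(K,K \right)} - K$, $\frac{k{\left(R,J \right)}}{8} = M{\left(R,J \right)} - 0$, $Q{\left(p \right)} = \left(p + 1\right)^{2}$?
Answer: $-65024$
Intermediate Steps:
$Q{\left(p \right)} = \left(1 + p\right)^{2}$
$k{\left(R,J \right)} = 8 J R$ ($k{\left(R,J \right)} = 8 \left(R J - 0\right) = 8 \left(J R + 0\right) = 8 J R$)
$T{\left(K,F \right)} = - K + 8 K^{2}$ ($T{\left(K,F \right)} = 8 K K - K = 8 K^{2} - K = - K + 8 K^{2}$)
$T{\left(-2 + 6 \cdot 3,\frac{39}{Q{\left(-6 \right)}} \right)} \left(-32\right) = \left(-2 + 6 \cdot 3\right) \left(-1 + 8 \left(-2 + 6 \cdot 3\right)\right) \left(-32\right) = \left(-2 + 18\right) \left(-1 + 8 \left(-2 + 18\right)\right) \left(-32\right) = 16 \left(-1 + 8 \cdot 16\right) \left(-32\right) = 16 \left(-1 + 128\right) \left(-32\right) = 16 \cdot 127 \left(-32\right) = 2032 \left(-32\right) = -65024$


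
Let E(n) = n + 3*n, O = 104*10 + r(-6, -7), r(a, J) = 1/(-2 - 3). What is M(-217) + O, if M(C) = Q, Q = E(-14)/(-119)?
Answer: 88423/85 ≈ 1040.3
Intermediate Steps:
r(a, J) = -⅕ (r(a, J) = 1/(-5) = -⅕)
O = 5199/5 (O = 104*10 - ⅕ = 1040 - ⅕ = 5199/5 ≈ 1039.8)
E(n) = 4*n
Q = 8/17 (Q = (4*(-14))/(-119) = -56*(-1/119) = 8/17 ≈ 0.47059)
M(C) = 8/17
M(-217) + O = 8/17 + 5199/5 = 88423/85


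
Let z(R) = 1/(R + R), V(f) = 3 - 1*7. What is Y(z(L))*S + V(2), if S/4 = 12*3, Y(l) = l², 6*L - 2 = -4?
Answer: 320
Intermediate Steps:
L = -⅓ (L = ⅓ + (⅙)*(-4) = ⅓ - ⅔ = -⅓ ≈ -0.33333)
V(f) = -4 (V(f) = 3 - 7 = -4)
z(R) = 1/(2*R)
S = 144 (S = 4*(12*3) = 4*36 = 144)
Y(z(L))*S + V(2) = (1/(2*(-⅓)))²*144 - 4 = ((½)*(-3))²*144 - 4 = (-3/2)²*144 - 4 = (9/4)*144 - 4 = 324 - 4 = 320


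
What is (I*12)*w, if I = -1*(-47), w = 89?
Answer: 50196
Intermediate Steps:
I = 47
(I*12)*w = (47*12)*89 = 564*89 = 50196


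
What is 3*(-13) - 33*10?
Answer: -369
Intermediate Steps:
3*(-13) - 33*10 = -39 - 330 = -369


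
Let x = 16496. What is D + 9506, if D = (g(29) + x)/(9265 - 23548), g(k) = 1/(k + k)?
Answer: 2624648905/276138 ≈ 9504.8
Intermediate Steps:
g(k) = 1/(2*k)
D = -318923/276138 (D = ((½)/29 + 16496)/(9265 - 23548) = ((½)*(1/29) + 16496)/(-14283) = (1/58 + 16496)*(-1/14283) = (956769/58)*(-1/14283) = -318923/276138 ≈ -1.1549)
D + 9506 = -318923/276138 + 9506 = 2624648905/276138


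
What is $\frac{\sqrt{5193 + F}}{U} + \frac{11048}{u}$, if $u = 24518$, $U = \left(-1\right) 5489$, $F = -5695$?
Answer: $\frac{5524}{12259} - \frac{i \sqrt{502}}{5489} \approx 0.45061 - 0.0040819 i$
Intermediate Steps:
$U = -5489$
$\frac{\sqrt{5193 + F}}{U} + \frac{11048}{u} = \frac{\sqrt{5193 - 5695}}{-5489} + \frac{11048}{24518} = \sqrt{-502} \left(- \frac{1}{5489}\right) + 11048 \cdot \frac{1}{24518} = i \sqrt{502} \left(- \frac{1}{5489}\right) + \frac{5524}{12259} = - \frac{i \sqrt{502}}{5489} + \frac{5524}{12259} = \frac{5524}{12259} - \frac{i \sqrt{502}}{5489}$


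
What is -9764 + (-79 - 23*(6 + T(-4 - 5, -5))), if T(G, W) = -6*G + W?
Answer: -11108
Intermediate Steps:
T(G, W) = W - 6*G
-9764 + (-79 - 23*(6 + T(-4 - 5, -5))) = -9764 + (-79 - 23*(6 + (-5 - 6*(-4 - 5)))) = -9764 + (-79 - 23*(6 + (-5 - 6*(-9)))) = -9764 + (-79 - 23*(6 + (-5 + 54))) = -9764 + (-79 - 23*(6 + 49)) = -9764 + (-79 - 23*55) = -9764 + (-79 - 1265) = -9764 - 1344 = -11108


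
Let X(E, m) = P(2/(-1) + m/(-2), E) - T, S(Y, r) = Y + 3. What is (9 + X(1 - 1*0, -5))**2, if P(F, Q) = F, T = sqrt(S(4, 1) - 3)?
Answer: 225/4 ≈ 56.250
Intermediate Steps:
S(Y, r) = 3 + Y
T = 2 (T = sqrt((3 + 4) - 3) = sqrt(7 - 3) = sqrt(4) = 2)
X(E, m) = -4 - m/2 (X(E, m) = (2/(-1) + m/(-2)) - 1*2 = (2*(-1) + m*(-1/2)) - 2 = (-2 - m/2) - 2 = -4 - m/2)
(9 + X(1 - 1*0, -5))**2 = (9 + (-4 - 1/2*(-5)))**2 = (9 + (-4 + 5/2))**2 = (9 - 3/2)**2 = (15/2)**2 = 225/4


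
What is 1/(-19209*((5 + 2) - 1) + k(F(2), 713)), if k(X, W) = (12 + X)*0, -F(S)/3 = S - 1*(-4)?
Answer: -1/115254 ≈ -8.6765e-6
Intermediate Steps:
F(S) = -12 - 3*S (F(S) = -3*(S - 1*(-4)) = -3*(S + 4) = -3*(4 + S) = -12 - 3*S)
k(X, W) = 0
1/(-19209*((5 + 2) - 1) + k(F(2), 713)) = 1/(-19209*((5 + 2) - 1) + 0) = 1/(-19209*(7 - 1) + 0) = 1/(-19209*6 + 0) = 1/(-115254 + 0) = 1/(-115254) = -1/115254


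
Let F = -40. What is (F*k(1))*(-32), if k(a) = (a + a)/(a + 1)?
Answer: 1280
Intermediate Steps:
k(a) = 2*a/(1 + a) (k(a) = (2*a)/(1 + a) = 2*a/(1 + a))
(F*k(1))*(-32) = -80/(1 + 1)*(-32) = -80/2*(-32) = -40*1*(-32) = -40*(-32) = 1280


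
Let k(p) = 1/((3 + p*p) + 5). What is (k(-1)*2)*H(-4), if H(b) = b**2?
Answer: 32/9 ≈ 3.5556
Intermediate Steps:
k(p) = 1/(8 + p**2) (k(p) = 1/((3 + p**2) + 5) = 1/(8 + p**2))
(k(-1)*2)*H(-4) = (2/(8 + (-1)**2))*(-4)**2 = (2/(8 + 1))*16 = (2/9)*16 = 32/9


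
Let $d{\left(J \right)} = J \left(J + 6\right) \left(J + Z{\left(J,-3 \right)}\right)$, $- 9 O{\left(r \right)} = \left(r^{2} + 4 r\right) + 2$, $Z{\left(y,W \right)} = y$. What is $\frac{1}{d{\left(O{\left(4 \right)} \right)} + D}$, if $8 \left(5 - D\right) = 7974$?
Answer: $- \frac{2916}{2706983} \approx -0.0010772$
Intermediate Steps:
$D = - \frac{3967}{4}$ ($D = 5 - \frac{3987}{4} = - \frac{3967}{4} \approx -991.75$)
$O{\left(r \right)} = - \frac{2}{9} - \frac{4 r}{9} - \frac{r^{2}}{9}$ ($O{\left(r \right)} = - \frac{\left(r^{2} + 4 r\right) + 2}{9} = - \frac{2 + r^{2} + 4 r}{9} = - \frac{2}{9} - \frac{4 r}{9} - \frac{r^{2}}{9}$)
$d{\left(J \right)} = 2 J^{2} \left(6 + J\right)$ ($d{\left(J \right)} = J \left(J + 6\right) \left(J + J\right) = J \left(6 + J\right) 2 J = J 2 J \left(6 + J\right) = 2 J^{2} \left(6 + J\right)$)
$\frac{1}{d{\left(O{\left(4 \right)} \right)} + D} = \frac{1}{2 \left(- \frac{2}{9} - \frac{16}{9} - \frac{4^{2}}{9}\right)^{2} \left(6 - \left(2 + \frac{16}{9}\right)\right) - \frac{3967}{4}} = \frac{1}{2 \left(- \frac{2}{9} - \frac{16}{9} - \frac{16}{9}\right)^{2} \left(6 - \frac{34}{9}\right) - \frac{3967}{4}} = \frac{1}{2 \left(- \frac{34}{9}\right)^{2} \left(6 - \frac{34}{9}\right) - \frac{3967}{4}} = \frac{1}{2 \cdot \frac{1156}{81} \cdot \frac{20}{9} - \frac{3967}{4}} = \frac{1}{\frac{46240}{729} - \frac{3967}{4}} = \frac{1}{- \frac{2706983}{2916}} = - \frac{2916}{2706983}$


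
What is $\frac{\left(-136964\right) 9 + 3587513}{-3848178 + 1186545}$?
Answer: $- \frac{2354837}{2661633} \approx -0.88473$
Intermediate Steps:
$\frac{\left(-136964\right) 9 + 3587513}{-3848178 + 1186545} = \frac{-1232676 + 3587513}{-2661633} = 2354837 \left(- \frac{1}{2661633}\right) = - \frac{2354837}{2661633}$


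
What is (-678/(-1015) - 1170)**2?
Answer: 1408665144384/1030225 ≈ 1.3673e+6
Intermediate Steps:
(-678/(-1015) - 1170)**2 = (-678*(-1/1015) - 1170)**2 = (678/1015 - 1170)**2 = (-1186872/1015)**2 = 1408665144384/1030225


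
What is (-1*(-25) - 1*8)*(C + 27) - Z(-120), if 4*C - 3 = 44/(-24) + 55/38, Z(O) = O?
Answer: 134545/228 ≈ 590.11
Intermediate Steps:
C = 149/228 (C = ¾ + (44/(-24) + 55/38)/4 = ¾ + (44*(-1/24) + 55*(1/38))/4 = ¾ + (-11/6 + 55/38)/4 = ¾ + (¼)*(-22/57) = ¾ - 11/114 = 149/228 ≈ 0.65351)
(-1*(-25) - 1*8)*(C + 27) - Z(-120) = (-1*(-25) - 1*8)*(149/228 + 27) - 1*(-120) = (25 - 8)*(6305/228) + 120 = 17*(6305/228) + 120 = 107185/228 + 120 = 134545/228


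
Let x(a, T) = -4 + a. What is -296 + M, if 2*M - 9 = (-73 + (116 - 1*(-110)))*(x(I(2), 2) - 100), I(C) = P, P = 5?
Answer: -7865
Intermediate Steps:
I(C) = 5
M = -7569 (M = 9/2 + ((-73 + (116 - 1*(-110)))*((-4 + 5) - 100))/2 = 9/2 + ((-73 + (116 + 110))*(1 - 100))/2 = 9/2 + ((-73 + 226)*(-99))/2 = 9/2 + (153*(-99))/2 = 9/2 + (½)*(-15147) = 9/2 - 15147/2 = -7569)
-296 + M = -296 - 7569 = -7865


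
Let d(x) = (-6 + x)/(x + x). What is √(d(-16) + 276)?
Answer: √4427/4 ≈ 16.634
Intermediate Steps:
d(x) = (-6 + x)/(2*x) (d(x) = (-6 + x)/((2*x)) = (-6 + x)*(1/(2*x)) = (-6 + x)/(2*x))
√(d(-16) + 276) = √((½)*(-6 - 16)/(-16) + 276) = √((½)*(-1/16)*(-22) + 276) = √(11/16 + 276) = √(4427/16) = √4427/4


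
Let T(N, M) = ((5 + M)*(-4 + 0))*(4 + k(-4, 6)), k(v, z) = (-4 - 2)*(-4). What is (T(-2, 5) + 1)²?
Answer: 1252161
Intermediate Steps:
k(v, z) = 24 (k(v, z) = -6*(-4) = 24)
T(N, M) = -560 - 112*M (T(N, M) = ((5 + M)*(-4 + 0))*(4 + 24) = ((5 + M)*(-4))*28 = (-20 - 4*M)*28 = -560 - 112*M)
(T(-2, 5) + 1)² = ((-560 - 112*5) + 1)² = ((-560 - 560) + 1)² = (-1120 + 1)² = (-1119)² = 1252161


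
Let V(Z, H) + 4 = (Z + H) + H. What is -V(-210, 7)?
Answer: 200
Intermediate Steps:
V(Z, H) = -4 + Z + 2*H (V(Z, H) = -4 + ((Z + H) + H) = -4 + ((H + Z) + H) = -4 + (Z + 2*H) = -4 + Z + 2*H)
-V(-210, 7) = -(-4 - 210 + 2*7) = -(-4 - 210 + 14) = -1*(-200) = 200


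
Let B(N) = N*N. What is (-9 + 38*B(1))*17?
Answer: 493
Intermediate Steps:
B(N) = N**2
(-9 + 38*B(1))*17 = (-9 + 38*1**2)*17 = (-9 + 38*1)*17 = (-9 + 38)*17 = 29*17 = 493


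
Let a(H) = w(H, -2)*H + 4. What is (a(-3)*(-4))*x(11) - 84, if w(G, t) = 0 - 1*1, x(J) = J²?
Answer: -3472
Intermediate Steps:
w(G, t) = -1 (w(G, t) = 0 - 1 = -1)
a(H) = 4 - H (a(H) = -H + 4 = 4 - H)
(a(-3)*(-4))*x(11) - 84 = ((4 - 1*(-3))*(-4))*11² - 84 = ((4 + 3)*(-4))*121 - 84 = (7*(-4))*121 - 84 = -28*121 - 84 = -3388 - 84 = -3472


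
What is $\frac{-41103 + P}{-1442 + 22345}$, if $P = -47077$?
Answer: $- \frac{88180}{20903} \approx -4.2185$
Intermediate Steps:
$\frac{-41103 + P}{-1442 + 22345} = \frac{-41103 - 47077}{-1442 + 22345} = - \frac{88180}{20903}$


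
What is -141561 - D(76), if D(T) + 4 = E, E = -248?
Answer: -141309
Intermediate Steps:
D(T) = -252 (D(T) = -4 - 248 = -252)
-141561 - D(76) = -141561 - 1*(-252) = -141561 + 252 = -141309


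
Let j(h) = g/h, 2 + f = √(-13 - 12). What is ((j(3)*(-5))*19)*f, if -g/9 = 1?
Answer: -570 + 1425*I ≈ -570.0 + 1425.0*I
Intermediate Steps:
g = -9 (g = -9*1 = -9)
f = -2 + 5*I (f = -2 + √(-13 - 12) = -2 + √(-25) = -2 + 5*I ≈ -2.0 + 5.0*I)
j(h) = -9/h
((j(3)*(-5))*19)*f = ((-9/3*(-5))*19)*(-2 + 5*I) = ((-9*⅓*(-5))*19)*(-2 + 5*I) = (-3*(-5)*19)*(-2 + 5*I) = (15*19)*(-2 + 5*I) = 285*(-2 + 5*I) = -570 + 1425*I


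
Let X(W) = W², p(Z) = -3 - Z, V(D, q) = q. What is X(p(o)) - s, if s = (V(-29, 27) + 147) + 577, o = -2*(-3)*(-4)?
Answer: -310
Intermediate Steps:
o = -24 (o = 6*(-4) = -24)
s = 751 (s = (27 + 147) + 577 = 174 + 577 = 751)
X(p(o)) - s = (-3 - 1*(-24))² - 1*751 = (-3 + 24)² - 751 = 21² - 751 = 441 - 751 = -310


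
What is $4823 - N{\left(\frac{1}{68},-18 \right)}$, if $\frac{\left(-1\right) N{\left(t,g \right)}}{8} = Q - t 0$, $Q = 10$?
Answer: $4903$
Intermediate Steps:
$N{\left(t,g \right)} = -80$ ($N{\left(t,g \right)} = - 8 \left(10 - t 0\right) = - 8 \left(10 - 0\right) = - 8 \left(10 + 0\right) = \left(-8\right) 10 = -80$)
$4823 - N{\left(\frac{1}{68},-18 \right)} = 4823 - -80 = 4823 + 80 = 4903$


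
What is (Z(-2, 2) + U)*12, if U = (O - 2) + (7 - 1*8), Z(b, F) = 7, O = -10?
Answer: -72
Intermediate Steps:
U = -13 (U = (-10 - 2) + (7 - 1*8) = -12 + (7 - 8) = -12 - 1 = -13)
(Z(-2, 2) + U)*12 = (7 - 13)*12 = -6*12 = -72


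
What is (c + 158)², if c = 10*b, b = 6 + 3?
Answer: 61504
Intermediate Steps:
b = 9
c = 90 (c = 10*9 = 90)
(c + 158)² = (90 + 158)² = 248² = 61504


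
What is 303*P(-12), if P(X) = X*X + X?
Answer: 39996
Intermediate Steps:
P(X) = X + X² (P(X) = X² + X = X + X²)
303*P(-12) = 303*(-12*(1 - 12)) = 303*(-12*(-11)) = 303*132 = 39996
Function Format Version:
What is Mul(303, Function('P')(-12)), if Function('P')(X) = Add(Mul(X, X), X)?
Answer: 39996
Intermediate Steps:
Function('P')(X) = Add(X, Pow(X, 2)) (Function('P')(X) = Add(Pow(X, 2), X) = Add(X, Pow(X, 2)))
Mul(303, Function('P')(-12)) = Mul(303, Mul(-12, Add(1, -12))) = Mul(303, Mul(-12, -11)) = Mul(303, 132) = 39996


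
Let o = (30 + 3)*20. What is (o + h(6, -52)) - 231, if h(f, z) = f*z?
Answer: 117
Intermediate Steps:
o = 660 (o = 33*20 = 660)
(o + h(6, -52)) - 231 = (660 + 6*(-52)) - 231 = (660 - 312) - 231 = 348 - 231 = 117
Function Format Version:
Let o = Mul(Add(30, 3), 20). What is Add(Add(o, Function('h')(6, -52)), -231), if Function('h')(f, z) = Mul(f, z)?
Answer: 117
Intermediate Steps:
o = 660 (o = Mul(33, 20) = 660)
Add(Add(o, Function('h')(6, -52)), -231) = Add(Add(660, Mul(6, -52)), -231) = Add(Add(660, -312), -231) = Add(348, -231) = 117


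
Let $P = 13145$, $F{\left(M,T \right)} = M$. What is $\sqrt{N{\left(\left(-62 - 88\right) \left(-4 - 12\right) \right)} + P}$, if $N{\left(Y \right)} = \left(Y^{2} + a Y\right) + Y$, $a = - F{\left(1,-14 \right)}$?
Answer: $\sqrt{5773145} \approx 2402.7$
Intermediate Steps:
$a = -1$ ($a = \left(-1\right) 1 = -1$)
$N{\left(Y \right)} = Y^{2}$ ($N{\left(Y \right)} = \left(Y^{2} - Y\right) + Y = Y^{2}$)
$\sqrt{N{\left(\left(-62 - 88\right) \left(-4 - 12\right) \right)} + P} = \sqrt{\left(\left(-62 - 88\right) \left(-4 - 12\right)\right)^{2} + 13145} = \sqrt{\left(\left(-150\right) \left(-16\right)\right)^{2} + 13145} = \sqrt{2400^{2} + 13145} = \sqrt{5760000 + 13145} = \sqrt{5773145}$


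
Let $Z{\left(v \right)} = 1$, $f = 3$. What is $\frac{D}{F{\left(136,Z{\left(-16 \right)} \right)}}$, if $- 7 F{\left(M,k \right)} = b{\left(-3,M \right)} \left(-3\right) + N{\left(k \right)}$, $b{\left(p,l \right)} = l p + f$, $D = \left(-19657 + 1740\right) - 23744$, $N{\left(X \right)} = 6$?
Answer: $\frac{97209}{407} \approx 238.84$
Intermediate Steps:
$D = -41661$ ($D = -17917 - 23744 = -41661$)
$b{\left(p,l \right)} = 3 + l p$ ($b{\left(p,l \right)} = l p + 3 = 3 + l p$)
$F{\left(M,k \right)} = \frac{3}{7} - \frac{9 M}{7}$ ($F{\left(M,k \right)} = - \frac{\left(3 + M \left(-3\right)\right) \left(-3\right) + 6}{7} = - \frac{\left(3 - 3 M\right) \left(-3\right) + 6}{7} = - \frac{\left(-9 + 9 M\right) + 6}{7} = - \frac{-3 + 9 M}{7} = \frac{3}{7} - \frac{9 M}{7}$)
$\frac{D}{F{\left(136,Z{\left(-16 \right)} \right)}} = - \frac{41661}{\frac{3}{7} - \frac{1224}{7}} = - \frac{41661}{- \frac{1221}{7}} = \left(-41661\right) \left(- \frac{7}{1221}\right) = \frac{97209}{407}$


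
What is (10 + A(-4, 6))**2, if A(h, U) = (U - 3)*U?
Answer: 784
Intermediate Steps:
A(h, U) = U*(-3 + U) (A(h, U) = (-3 + U)*U = U*(-3 + U))
(10 + A(-4, 6))**2 = (10 + 6*(-3 + 6))**2 = (10 + 6*3)**2 = (10 + 18)**2 = 28**2 = 784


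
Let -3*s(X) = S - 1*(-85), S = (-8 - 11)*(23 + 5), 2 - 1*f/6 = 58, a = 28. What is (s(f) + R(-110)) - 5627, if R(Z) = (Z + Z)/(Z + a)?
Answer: -224488/41 ≈ -5475.3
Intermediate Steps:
f = -336 (f = 12 - 6*58 = 12 - 348 = -336)
S = -532 (S = -19*28 = -532)
R(Z) = 2*Z/(28 + Z) (R(Z) = (Z + Z)/(Z + 28) = (2*Z)/(28 + Z) = 2*Z/(28 + Z))
s(X) = 149 (s(X) = -(-532 - 1*(-85))/3 = -(-532 + 85)/3 = -⅓*(-447) = 149)
(s(f) + R(-110)) - 5627 = (149 + 2*(-110)/(28 - 110)) - 5627 = (149 + 2*(-110)/(-82)) - 5627 = (149 + 2*(-110)*(-1/82)) - 5627 = (149 + 110/41) - 5627 = 6219/41 - 5627 = -224488/41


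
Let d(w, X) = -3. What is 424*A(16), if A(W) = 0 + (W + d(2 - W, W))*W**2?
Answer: 1411072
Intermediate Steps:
A(W) = W**2*(-3 + W) (A(W) = 0 + (W - 3)*W**2 = 0 + (-3 + W)*W**2 = 0 + W**2*(-3 + W) = W**2*(-3 + W))
424*A(16) = 424*(16**2*(-3 + 16)) = 424*(256*13) = 424*3328 = 1411072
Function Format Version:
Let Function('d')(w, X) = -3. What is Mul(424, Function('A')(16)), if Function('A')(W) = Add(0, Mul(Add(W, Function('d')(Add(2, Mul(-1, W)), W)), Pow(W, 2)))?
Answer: 1411072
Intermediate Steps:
Function('A')(W) = Mul(Pow(W, 2), Add(-3, W)) (Function('A')(W) = Add(0, Mul(Add(W, -3), Pow(W, 2))) = Add(0, Mul(Add(-3, W), Pow(W, 2))) = Add(0, Mul(Pow(W, 2), Add(-3, W))) = Mul(Pow(W, 2), Add(-3, W)))
Mul(424, Function('A')(16)) = Mul(424, Mul(Pow(16, 2), Add(-3, 16))) = Mul(424, Mul(256, 13)) = Mul(424, 3328) = 1411072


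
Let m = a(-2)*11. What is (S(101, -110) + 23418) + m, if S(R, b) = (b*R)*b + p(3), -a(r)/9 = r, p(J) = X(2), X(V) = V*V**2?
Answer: 1245724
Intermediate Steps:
X(V) = V**3
p(J) = 8 (p(J) = 2**3 = 8)
a(r) = -9*r
S(R, b) = 8 + R*b**2 (S(R, b) = (b*R)*b + 8 = (R*b)*b + 8 = R*b**2 + 8 = 8 + R*b**2)
m = 198 (m = -9*(-2)*11 = 18*11 = 198)
(S(101, -110) + 23418) + m = ((8 + 101*(-110)**2) + 23418) + 198 = ((8 + 101*12100) + 23418) + 198 = ((8 + 1222100) + 23418) + 198 = (1222108 + 23418) + 198 = 1245526 + 198 = 1245724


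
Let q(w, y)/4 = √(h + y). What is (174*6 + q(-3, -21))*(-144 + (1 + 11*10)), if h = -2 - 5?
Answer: -34452 - 264*I*√7 ≈ -34452.0 - 698.48*I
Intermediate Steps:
h = -7
q(w, y) = 4*√(-7 + y)
(174*6 + q(-3, -21))*(-144 + (1 + 11*10)) = (174*6 + 4*√(-7 - 21))*(-144 + (1 + 11*10)) = (1044 + 4*√(-28))*(-144 + (1 + 110)) = (1044 + 4*(2*I*√7))*(-144 + 111) = (1044 + 8*I*√7)*(-33) = -34452 - 264*I*√7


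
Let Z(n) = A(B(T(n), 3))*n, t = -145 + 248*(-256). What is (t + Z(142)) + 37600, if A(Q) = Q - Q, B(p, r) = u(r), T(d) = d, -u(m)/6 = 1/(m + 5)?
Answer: -26033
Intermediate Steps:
u(m) = -6/(5 + m) (u(m) = -6/(m + 5) = -6/(5 + m))
B(p, r) = -6/(5 + r)
A(Q) = 0
t = -63633 (t = -145 - 63488 = -63633)
Z(n) = 0 (Z(n) = 0*n = 0)
(t + Z(142)) + 37600 = (-63633 + 0) + 37600 = -63633 + 37600 = -26033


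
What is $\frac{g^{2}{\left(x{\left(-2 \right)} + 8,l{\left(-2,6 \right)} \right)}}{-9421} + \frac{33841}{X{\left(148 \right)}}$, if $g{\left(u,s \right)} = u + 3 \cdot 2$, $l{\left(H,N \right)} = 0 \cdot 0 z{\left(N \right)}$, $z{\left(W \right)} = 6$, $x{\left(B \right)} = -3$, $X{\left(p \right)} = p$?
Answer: $\frac{318798153}{1394308} \approx 228.64$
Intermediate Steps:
$l{\left(H,N \right)} = 0$ ($l{\left(H,N \right)} = 0 \cdot 0 \cdot 6 = 0 \cdot 6 = 0$)
$g{\left(u,s \right)} = 6 + u$ ($g{\left(u,s \right)} = u + 6 = 6 + u$)
$\frac{g^{2}{\left(x{\left(-2 \right)} + 8,l{\left(-2,6 \right)} \right)}}{-9421} + \frac{33841}{X{\left(148 \right)}} = \frac{\left(6 + \left(-3 + 8\right)\right)^{2}}{-9421} + \frac{33841}{148} = \left(6 + 5\right)^{2} \left(- \frac{1}{9421}\right) + 33841 \cdot \frac{1}{148} = 11^{2} \left(- \frac{1}{9421}\right) + \frac{33841}{148} = 121 \left(- \frac{1}{9421}\right) + \frac{33841}{148} = - \frac{121}{9421} + \frac{33841}{148} = \frac{318798153}{1394308}$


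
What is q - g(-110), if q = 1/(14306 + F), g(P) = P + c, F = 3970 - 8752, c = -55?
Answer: 1571461/9524 ≈ 165.00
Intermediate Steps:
F = -4782
g(P) = -55 + P (g(P) = P - 55 = -55 + P)
q = 1/9524 (q = 1/(14306 - 4782) = 1/9524 ≈ 0.00010500)
q - g(-110) = 1/9524 - (-55 - 110) = 1/9524 - 1*(-165) = 1/9524 + 165 = 1571461/9524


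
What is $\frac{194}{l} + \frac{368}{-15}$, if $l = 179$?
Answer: $- \frac{62962}{2685} \approx -23.45$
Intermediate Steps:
$\frac{194}{l} + \frac{368}{-15} = \frac{194}{179} + \frac{368}{-15} = 194 \cdot \frac{1}{179} + 368 \left(- \frac{1}{15}\right) = \frac{194}{179} - \frac{368}{15} = - \frac{62962}{2685}$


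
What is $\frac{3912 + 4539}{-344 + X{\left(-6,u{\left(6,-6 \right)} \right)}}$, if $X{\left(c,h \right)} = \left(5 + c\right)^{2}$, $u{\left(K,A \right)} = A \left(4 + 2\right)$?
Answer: $- \frac{8451}{343} \approx -24.638$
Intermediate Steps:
$u{\left(K,A \right)} = 6 A$ ($u{\left(K,A \right)} = A 6 = 6 A$)
$\frac{3912 + 4539}{-344 + X{\left(-6,u{\left(6,-6 \right)} \right)}} = \frac{3912 + 4539}{-344 + \left(5 - 6\right)^{2}} = \frac{8451}{-344 + \left(-1\right)^{2}} = \frac{8451}{-344 + 1} = \frac{8451}{-343} = 8451 \left(- \frac{1}{343}\right) = - \frac{8451}{343}$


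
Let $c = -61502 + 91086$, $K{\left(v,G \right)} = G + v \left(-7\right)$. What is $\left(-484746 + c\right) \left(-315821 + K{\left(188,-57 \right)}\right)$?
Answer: $144374655428$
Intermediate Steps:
$K{\left(v,G \right)} = G - 7 v$
$c = 29584$
$\left(-484746 + c\right) \left(-315821 + K{\left(188,-57 \right)}\right) = \left(-484746 + 29584\right) \left(-315821 - 1373\right) = - 455162 \left(-315821 - 1373\right) = \left(-455162\right) \left(-317194\right) = 144374655428$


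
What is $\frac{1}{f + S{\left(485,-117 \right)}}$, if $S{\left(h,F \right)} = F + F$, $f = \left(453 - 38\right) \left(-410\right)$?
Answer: $- \frac{1}{170384} \approx -5.8691 \cdot 10^{-6}$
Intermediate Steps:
$f = -170150$ ($f = \left(453 - 38\right) \left(-410\right) = 415 \left(-410\right) = -170150$)
$S{\left(h,F \right)} = 2 F$
$\frac{1}{f + S{\left(485,-117 \right)}} = \frac{1}{-170150 + 2 \left(-117\right)} = \frac{1}{-170150 - 234} = \frac{1}{-170384} = - \frac{1}{170384}$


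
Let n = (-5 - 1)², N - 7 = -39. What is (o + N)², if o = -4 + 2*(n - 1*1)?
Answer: 1156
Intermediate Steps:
N = -32 (N = 7 - 39 = -32)
n = 36 (n = (-6)² = 36)
o = 66 (o = -4 + 2*(36 - 1*1) = -4 + 2*(36 - 1) = -4 + 2*35 = -4 + 70 = 66)
(o + N)² = (66 - 32)² = 34² = 1156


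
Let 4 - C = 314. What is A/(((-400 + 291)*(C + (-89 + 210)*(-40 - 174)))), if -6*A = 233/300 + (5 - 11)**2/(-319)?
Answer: -63527/1640050711200 ≈ -3.8735e-8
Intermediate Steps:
C = -310 (C = 4 - 1*314 = 4 - 314 = -310)
A = -63527/574200 (A = -(233/300 + (5 - 11)**2/(-319))/6 = -(233*(1/300) + (-6)**2*(-1/319))/6 = -(233/300 + 36*(-1/319))/6 = -(233/300 - 36/319)/6 = -1/6*63527/95700 = -63527/574200 ≈ -0.11064)
A/(((-400 + 291)*(C + (-89 + 210)*(-40 - 174)))) = -63527*1/((-400 + 291)*(-310 + (-89 + 210)*(-40 - 174)))/574200 = -63527*(-1/(109*(-310 + 121*(-214))))/574200 = -63527*(-1/(109*(-310 - 25894)))/574200 = -63527/(574200*((-109*(-26204)))) = -63527/574200/2856236 = -63527/574200*1/2856236 = -63527/1640050711200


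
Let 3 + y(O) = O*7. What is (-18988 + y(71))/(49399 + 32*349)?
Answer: -18494/60567 ≈ -0.30535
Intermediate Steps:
y(O) = -3 + 7*O (y(O) = -3 + O*7 = -3 + 7*O)
(-18988 + y(71))/(49399 + 32*349) = (-18988 + (-3 + 7*71))/(49399 + 32*349) = (-18988 + (-3 + 497))/(49399 + 11168) = (-18988 + 494)/60567 = -18494*1/60567 = -18494/60567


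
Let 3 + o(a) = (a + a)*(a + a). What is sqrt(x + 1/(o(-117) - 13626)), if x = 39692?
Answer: sqrt(67136244721395)/41127 ≈ 199.23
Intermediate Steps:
o(a) = -3 + 4*a**2 (o(a) = -3 + (a + a)*(a + a) = -3 + (2*a)*(2*a) = -3 + 4*a**2)
sqrt(x + 1/(o(-117) - 13626)) = sqrt(39692 + 1/((-3 + 4*(-117)**2) - 13626)) = sqrt(39692 + 1/((-3 + 4*13689) - 13626)) = sqrt(39692 + 1/((-3 + 54756) - 13626)) = sqrt(39692 + 1/(54753 - 13626)) = sqrt(39692 + 1/41127) = sqrt(1632412885/41127) = sqrt(67136244721395)/41127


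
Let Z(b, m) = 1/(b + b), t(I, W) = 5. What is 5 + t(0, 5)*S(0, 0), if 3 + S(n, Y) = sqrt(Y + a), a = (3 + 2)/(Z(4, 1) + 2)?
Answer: -10 + 10*sqrt(170)/17 ≈ -2.3303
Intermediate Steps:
Z(b, m) = 1/(2*b)
a = 40/17 (a = (3 + 2)/((1/2)/4 + 2) = 5/((1/2)*(1/4) + 2) = 5/(1/8 + 2) = 5/(17/8) = 5*(8/17) = 40/17 ≈ 2.3529)
S(n, Y) = -3 + sqrt(40/17 + Y) (S(n, Y) = -3 + sqrt(Y + 40/17) = -3 + sqrt(40/17 + Y))
5 + t(0, 5)*S(0, 0) = 5 + 5*(-3 + sqrt(680 + 289*0)/17) = 5 + 5*(-3 + sqrt(680 + 0)/17) = 5 + 5*(-3 + sqrt(680)/17) = 5 + 5*(-3 + (2*sqrt(170))/17) = 5 + 5*(-3 + 2*sqrt(170)/17) = 5 + (-15 + 10*sqrt(170)/17) = -10 + 10*sqrt(170)/17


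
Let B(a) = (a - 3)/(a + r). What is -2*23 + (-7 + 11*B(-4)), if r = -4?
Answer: -347/8 ≈ -43.375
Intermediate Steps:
B(a) = (-3 + a)/(-4 + a) (B(a) = (a - 3)/(a - 4) = (-3 + a)/(-4 + a))
-2*23 + (-7 + 11*B(-4)) = -2*23 + (-7 + 11*((-3 - 4)/(-4 - 4))) = -46 + (-7 + 11*(-7/(-8))) = -46 + (-7 + 11*(-1/8*(-7))) = -46 + (-7 + 11*(7/8)) = -46 + (-7 + 77/8) = -46 + 21/8 = -347/8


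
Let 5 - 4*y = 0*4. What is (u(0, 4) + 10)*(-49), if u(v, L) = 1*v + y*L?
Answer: -735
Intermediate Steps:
y = 5/4 (y = 5/4 - 0*4 = 5/4 - ¼*0 = 5/4 + 0 = 5/4 ≈ 1.2500)
u(v, L) = v + 5*L/4 (u(v, L) = 1*v + 5*L/4 = v + 5*L/4)
(u(0, 4) + 10)*(-49) = ((0 + (5/4)*4) + 10)*(-49) = ((0 + 5) + 10)*(-49) = (5 + 10)*(-49) = 15*(-49) = -735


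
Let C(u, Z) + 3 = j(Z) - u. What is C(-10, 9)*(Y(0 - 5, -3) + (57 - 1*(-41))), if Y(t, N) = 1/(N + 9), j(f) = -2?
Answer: 2945/6 ≈ 490.83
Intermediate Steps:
Y(t, N) = 1/(9 + N)
C(u, Z) = -5 - u (C(u, Z) = -3 + (-2 - u) = -5 - u)
C(-10, 9)*(Y(0 - 5, -3) + (57 - 1*(-41))) = (-5 - 1*(-10))*(1/(9 - 3) + (57 - 1*(-41))) = (-5 + 10)*(1/6 + (57 + 41)) = 5*(⅙ + 98) = 5*(589/6) = 2945/6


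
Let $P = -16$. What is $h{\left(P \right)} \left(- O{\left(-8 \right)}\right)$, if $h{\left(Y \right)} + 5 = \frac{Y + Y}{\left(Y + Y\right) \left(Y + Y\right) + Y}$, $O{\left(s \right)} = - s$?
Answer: $\frac{2536}{63} \approx 40.254$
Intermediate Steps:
$h{\left(Y \right)} = -5 + \frac{2 Y}{Y + 4 Y^{2}}$ ($h{\left(Y \right)} = -5 + \frac{Y + Y}{\left(Y + Y\right) \left(Y + Y\right) + Y} = -5 + \frac{2 Y}{2 Y 2 Y + Y} = -5 + \frac{2 Y}{4 Y^{2} + Y} = -5 + \frac{2 Y}{Y + 4 Y^{2}}$)
$h{\left(P \right)} \left(- O{\left(-8 \right)}\right) = \frac{-3 - -320}{1 + 4 \left(-16\right)} \left(- \left(-1\right) \left(-8\right)\right) = \frac{-3 + 320}{1 - 64} \left(\left(-1\right) 8\right) = \frac{1}{-63} \cdot 317 \left(-8\right) = \left(- \frac{1}{63}\right) 317 \left(-8\right) = \left(- \frac{317}{63}\right) \left(-8\right) = \frac{2536}{63}$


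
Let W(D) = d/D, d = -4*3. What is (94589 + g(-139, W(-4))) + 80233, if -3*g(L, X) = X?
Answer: 174821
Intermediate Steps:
d = -12
W(D) = -12/D
g(L, X) = -X/3
(94589 + g(-139, W(-4))) + 80233 = (94589 - (-4)/(-4)) + 80233 = (94589 - (-4)*(-1)/4) + 80233 = (94589 - 1/3*3) + 80233 = (94589 - 1) + 80233 = 94588 + 80233 = 174821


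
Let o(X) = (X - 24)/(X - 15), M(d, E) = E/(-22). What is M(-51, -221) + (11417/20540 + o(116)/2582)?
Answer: 312330348727/29460542540 ≈ 10.602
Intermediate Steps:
M(d, E) = -E/22 (M(d, E) = E*(-1/22) = -E/22)
o(X) = (-24 + X)/(-15 + X)
M(-51, -221) + (11417/20540 + o(116)/2582) = -1/22*(-221) + (11417/20540 + ((-24 + 116)/(-15 + 116))/2582) = 221/22 + (11417*(1/20540) + (92/101)*(1/2582)) = 221/22 + (11417/20540 + ((1/101)*92)*(1/2582)) = 221/22 + (11417/20540 + (92/101)*(1/2582)) = 221/22 + (11417/20540 + 46/130391) = 221/22 + 1489618887/2678231140 = 312330348727/29460542540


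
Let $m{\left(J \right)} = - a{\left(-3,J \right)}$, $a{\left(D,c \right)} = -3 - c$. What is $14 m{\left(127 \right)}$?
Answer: $1820$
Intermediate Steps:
$m{\left(J \right)} = 3 + J$ ($m{\left(J \right)} = - (-3 - J) = 3 + J$)
$14 m{\left(127 \right)} = 14 \left(3 + 127\right) = 14 \cdot 130 = 1820$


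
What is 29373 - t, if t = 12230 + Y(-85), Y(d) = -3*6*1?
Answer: 17161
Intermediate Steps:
Y(d) = -18 (Y(d) = -18*1 = -18)
t = 12212 (t = 12230 - 18 = 12212)
29373 - t = 29373 - 1*12212 = 29373 - 12212 = 17161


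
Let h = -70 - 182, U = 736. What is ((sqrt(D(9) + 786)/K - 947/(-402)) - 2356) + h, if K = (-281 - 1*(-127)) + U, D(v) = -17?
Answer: -1047469/402 + sqrt(769)/582 ≈ -2605.6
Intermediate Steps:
K = 582 (K = (-281 - 1*(-127)) + 736 = (-281 + 127) + 736 = -154 + 736 = 582)
h = -252
((sqrt(D(9) + 786)/K - 947/(-402)) - 2356) + h = ((sqrt(-17 + 786)/582 - 947/(-402)) - 2356) - 252 = ((sqrt(769)*(1/582) - 947*(-1/402)) - 2356) - 252 = ((sqrt(769)/582 + 947/402) - 2356) - 252 = ((947/402 + sqrt(769)/582) - 2356) - 252 = (-946165/402 + sqrt(769)/582) - 252 = -1047469/402 + sqrt(769)/582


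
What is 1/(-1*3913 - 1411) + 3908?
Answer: 20806191/5324 ≈ 3908.0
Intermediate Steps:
1/(-1*3913 - 1411) + 3908 = 1/(-3913 - 1411) + 3908 = 1/(-5324) + 3908 = -1/5324 + 3908 = 20806191/5324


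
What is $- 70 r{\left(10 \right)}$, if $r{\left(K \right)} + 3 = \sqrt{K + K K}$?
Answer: $210 - 70 \sqrt{110} \approx -524.17$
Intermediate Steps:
$r{\left(K \right)} = -3 + \sqrt{K + K^{2}}$ ($r{\left(K \right)} = -3 + \sqrt{K + K K} = -3 + \sqrt{K + K^{2}}$)
$- 70 r{\left(10 \right)} = - 70 \left(-3 + \sqrt{10 \left(1 + 10\right)}\right) = - 70 \left(-3 + \sqrt{10 \cdot 11}\right) = - 70 \left(-3 + \sqrt{110}\right) = 210 - 70 \sqrt{110}$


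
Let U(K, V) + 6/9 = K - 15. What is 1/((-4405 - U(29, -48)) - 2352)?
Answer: -3/20311 ≈ -0.00014770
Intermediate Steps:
U(K, V) = -47/3 + K (U(K, V) = -⅔ + (K - 15) = -⅔ + (-15 + K) = -47/3 + K)
1/((-4405 - U(29, -48)) - 2352) = 1/((-4405 - (-47/3 + 29)) - 2352) = 1/((-4405 - 1*40/3) - 2352) = 1/((-4405 - 40/3) - 2352) = 1/(-13255/3 - 2352) = 1/(-20311/3) = -3/20311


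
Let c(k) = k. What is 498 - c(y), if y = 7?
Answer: 491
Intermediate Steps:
498 - c(y) = 498 - 1*7 = 498 - 7 = 491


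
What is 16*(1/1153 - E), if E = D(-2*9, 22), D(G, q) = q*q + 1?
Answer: -8947264/1153 ≈ -7760.0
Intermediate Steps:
D(G, q) = 1 + q**2 (D(G, q) = q**2 + 1 = 1 + q**2)
E = 485 (E = 1 + 22**2 = 1 + 484 = 485)
16*(1/1153 - E) = 16*(1/1153 - 1*485) = 16*(1/1153 - 485) = 16*(-559204/1153) = -8947264/1153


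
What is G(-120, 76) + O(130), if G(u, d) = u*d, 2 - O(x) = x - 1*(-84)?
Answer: -9332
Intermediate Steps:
O(x) = -82 - x (O(x) = 2 - (x - 1*(-84)) = 2 - (x + 84) = 2 - (84 + x) = 2 + (-84 - x) = -82 - x)
G(u, d) = d*u
G(-120, 76) + O(130) = 76*(-120) + (-82 - 1*130) = -9120 + (-82 - 130) = -9120 - 212 = -9332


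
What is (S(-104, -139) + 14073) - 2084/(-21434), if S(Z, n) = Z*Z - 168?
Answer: 264935999/10717 ≈ 24721.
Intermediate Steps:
S(Z, n) = -168 + Z² (S(Z, n) = Z² - 168 = -168 + Z²)
(S(-104, -139) + 14073) - 2084/(-21434) = ((-168 + (-104)²) + 14073) - 2084/(-21434) = ((-168 + 10816) + 14073) - 2084*(-1/21434) = (10648 + 14073) + 1042/10717 = 24721 + 1042/10717 = 264935999/10717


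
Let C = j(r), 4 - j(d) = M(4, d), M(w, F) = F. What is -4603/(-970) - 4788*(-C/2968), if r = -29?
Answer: 1490407/25705 ≈ 57.981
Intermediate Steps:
j(d) = 4 - d
C = 33 (C = 4 - 1*(-29) = 4 + 29 = 33)
-4603/(-970) - 4788*(-C/2968) = -4603/(-970) - 4788/((-2968/33)) = -4603*(-1/970) - 4788/((-2968*1/33)) = 4603/970 - 4788/(-2968/33) = 4603/970 - 4788*(-33/2968) = 4603/970 + 5643/106 = 1490407/25705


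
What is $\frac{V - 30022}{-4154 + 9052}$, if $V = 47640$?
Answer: $\frac{8809}{2449} \approx 3.597$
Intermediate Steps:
$\frac{V - 30022}{-4154 + 9052} = \frac{47640 - 30022}{-4154 + 9052} = \frac{17618}{4898} = 17618 \cdot \frac{1}{4898} = \frac{8809}{2449}$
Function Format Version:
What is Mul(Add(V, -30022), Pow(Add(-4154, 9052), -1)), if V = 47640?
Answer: Rational(8809, 2449) ≈ 3.5970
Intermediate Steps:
Mul(Add(V, -30022), Pow(Add(-4154, 9052), -1)) = Mul(Add(47640, -30022), Pow(Add(-4154, 9052), -1)) = Mul(17618, Pow(4898, -1)) = Mul(17618, Rational(1, 4898)) = Rational(8809, 2449)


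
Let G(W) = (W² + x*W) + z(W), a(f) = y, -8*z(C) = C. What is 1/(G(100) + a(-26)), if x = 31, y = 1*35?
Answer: 2/26245 ≈ 7.6205e-5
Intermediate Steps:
y = 35
z(C) = -C/8
a(f) = 35
G(W) = W² + 247*W/8 (G(W) = (W² + 31*W) - W/8 = W² + 247*W/8)
1/(G(100) + a(-26)) = 1/((⅛)*100*(247 + 8*100) + 35) = 1/((⅛)*100*(247 + 800) + 35) = 1/((⅛)*100*1047 + 35) = 1/(26175/2 + 35) = 1/(26245/2) = 2/26245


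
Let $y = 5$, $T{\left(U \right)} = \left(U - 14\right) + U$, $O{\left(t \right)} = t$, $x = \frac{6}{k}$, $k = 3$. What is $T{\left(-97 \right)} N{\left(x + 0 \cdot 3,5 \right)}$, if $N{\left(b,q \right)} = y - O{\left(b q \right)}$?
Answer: $1040$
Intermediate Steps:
$x = 2$ ($x = \frac{6}{3} = 6 \cdot \frac{1}{3} = 2$)
$T{\left(U \right)} = -14 + 2 U$ ($T{\left(U \right)} = \left(-14 + U\right) + U = -14 + 2 U$)
$N{\left(b,q \right)} = 5 - b q$
$T{\left(-97 \right)} N{\left(x + 0 \cdot 3,5 \right)} = \left(-14 + 2 \left(-97\right)\right) \left(5 - \left(2 + 0 \cdot 3\right) 5\right) = \left(-14 - 194\right) \left(5 - \left(2 + 0\right) 5\right) = - 208 \left(5 - 2 \cdot 5\right) = - 208 \left(5 - 10\right) = \left(-208\right) \left(-5\right) = 1040$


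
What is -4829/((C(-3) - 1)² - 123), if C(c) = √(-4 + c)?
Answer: 622941/16669 - 9658*I*√7/16669 ≈ 37.371 - 1.5329*I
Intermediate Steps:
-4829/((C(-3) - 1)² - 123) = -4829/((√(-4 - 3) - 1)² - 123) = -4829/((√(-7) - 1)² - 123) = -4829/((I*√7 - 1)² - 123) = -4829/((-1 + I*√7)² - 123) = -4829/(-123 + (-1 + I*√7)²)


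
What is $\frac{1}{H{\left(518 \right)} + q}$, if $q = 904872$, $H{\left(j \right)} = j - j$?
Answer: $\frac{1}{904872} \approx 1.1051 \cdot 10^{-6}$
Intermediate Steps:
$H{\left(j \right)} = 0$
$\frac{1}{H{\left(518 \right)} + q} = \frac{1}{0 + 904872} = \frac{1}{904872}$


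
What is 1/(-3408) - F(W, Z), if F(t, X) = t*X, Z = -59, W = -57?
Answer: -11461105/3408 ≈ -3363.0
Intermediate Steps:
F(t, X) = X*t
1/(-3408) - F(W, Z) = 1/(-3408) - (-59)*(-57) = -1/3408 - 1*3363 = -1/3408 - 3363 = -11461105/3408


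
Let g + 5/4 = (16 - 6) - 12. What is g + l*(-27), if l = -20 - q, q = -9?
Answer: 1175/4 ≈ 293.75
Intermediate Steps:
l = -11 (l = -20 - 1*(-9) = -20 + 9 = -11)
g = -13/4 (g = -5/4 + ((16 - 6) - 12) = -5/4 + (10 - 12) = -5/4 - 2 = -13/4 ≈ -3.2500)
g + l*(-27) = -13/4 - 11*(-27) = -13/4 + 297 = 1175/4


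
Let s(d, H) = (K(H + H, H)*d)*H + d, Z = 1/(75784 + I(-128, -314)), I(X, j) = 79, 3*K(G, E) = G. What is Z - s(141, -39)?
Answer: -10857133244/75863 ≈ -1.4312e+5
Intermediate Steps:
K(G, E) = G/3
Z = 1/75863 (Z = 1/(75784 + 79) = 1/75863 ≈ 1.3182e-5)
s(d, H) = d + 2*d*H²/3 (s(d, H) = (((H + H)/3)*d)*H + d = (((2*H)/3)*d)*H + d = ((2*H/3)*d)*H + d = (2*H*d/3)*H + d = 2*d*H²/3 + d = d + 2*d*H²/3)
Z - s(141, -39) = 1/75863 - 141*(3 + 2*(-39)²)/3 = 1/75863 - 141*(3 + 2*1521)/3 = 1/75863 - 141*(3 + 3042)/3 = 1/75863 - 141*3045/3 = 1/75863 - 1*143115 = 1/75863 - 143115 = -10857133244/75863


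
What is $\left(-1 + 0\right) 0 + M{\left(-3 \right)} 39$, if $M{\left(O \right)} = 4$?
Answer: $156$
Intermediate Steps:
$\left(-1 + 0\right) 0 + M{\left(-3 \right)} 39 = \left(-1 + 0\right) 0 + 4 \cdot 39 = \left(-1\right) 0 + 156 = 0 + 156 = 156$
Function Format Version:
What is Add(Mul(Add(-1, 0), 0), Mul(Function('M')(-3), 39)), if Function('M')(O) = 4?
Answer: 156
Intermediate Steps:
Add(Mul(Add(-1, 0), 0), Mul(Function('M')(-3), 39)) = Add(Mul(Add(-1, 0), 0), Mul(4, 39)) = Add(Mul(-1, 0), 156) = Add(0, 156) = 156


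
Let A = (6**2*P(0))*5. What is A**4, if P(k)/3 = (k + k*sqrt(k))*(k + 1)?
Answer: 0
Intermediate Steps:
P(k) = 3*(1 + k)*(k + k**(3/2)) (P(k) = 3*((k + k*sqrt(k))*(k + 1)) = 3*((k + k**(3/2))*(1 + k)) = 3*((1 + k)*(k + k**(3/2))) = 3*(1 + k)*(k + k**(3/2)))
A = 0 (A = (6**2*(3*0 + 3*0**2 + 3*0**(3/2) + 3*0**(5/2)))*5 = (36*(0 + 3*0 + 3*0 + 3*0))*5 = (36*(0 + 0 + 0 + 0))*5 = (36*0)*5 = 0*5 = 0)
A**4 = 0**4 = 0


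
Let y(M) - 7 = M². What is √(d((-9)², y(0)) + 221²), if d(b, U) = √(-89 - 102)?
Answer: √(48841 + I*√191) ≈ 221.0 + 0.0313*I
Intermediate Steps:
y(M) = 7 + M²
d(b, U) = I*√191 (d(b, U) = √(-191) = I*√191)
√(d((-9)², y(0)) + 221²) = √(I*√191 + 221²) = √(I*√191 + 48841) = √(48841 + I*√191)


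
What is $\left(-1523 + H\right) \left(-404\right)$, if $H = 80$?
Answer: $582972$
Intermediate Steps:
$\left(-1523 + H\right) \left(-404\right) = \left(-1523 + 80\right) \left(-404\right) = \left(-1443\right) \left(-404\right) = 582972$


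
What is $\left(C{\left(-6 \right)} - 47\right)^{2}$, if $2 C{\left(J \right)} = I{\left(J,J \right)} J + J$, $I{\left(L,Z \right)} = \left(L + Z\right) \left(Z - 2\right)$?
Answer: $114244$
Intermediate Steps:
$I{\left(L,Z \right)} = \left(-2 + Z\right) \left(L + Z\right)$ ($I{\left(L,Z \right)} = \left(L + Z\right) \left(-2 + Z\right) = \left(-2 + Z\right) \left(L + Z\right)$)
$C{\left(J \right)} = \frac{J}{2} + \frac{J \left(- 4 J + 2 J^{2}\right)}{2}$ ($C{\left(J \right)} = \frac{\left(J^{2} - 2 J - 2 J + J J\right) J + J}{2} = \frac{\left(J^{2} - 2 J - 2 J + J^{2}\right) J + J}{2} = \frac{\left(- 4 J + 2 J^{2}\right) J + J}{2} = \frac{J \left(- 4 J + 2 J^{2}\right) + J}{2} = \frac{J + J \left(- 4 J + 2 J^{2}\right)}{2} = \frac{J}{2} + \frac{J \left(- 4 J + 2 J^{2}\right)}{2}$)
$\left(C{\left(-6 \right)} - 47\right)^{2} = \left(- 6 \left(\frac{1}{2} + \left(-6\right)^{2} - -12\right) - 47\right)^{2} = \left(- 6 \left(\frac{1}{2} + 36 + 12\right) - 47\right)^{2} = \left(\left(-6\right) \frac{97}{2} - 47\right)^{2} = \left(-291 - 47\right)^{2} = \left(-338\right)^{2} = 114244$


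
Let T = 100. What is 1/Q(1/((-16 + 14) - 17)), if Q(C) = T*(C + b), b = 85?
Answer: 19/161400 ≈ 0.00011772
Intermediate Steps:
Q(C) = 8500 + 100*C (Q(C) = 100*(C + 85) = 100*(85 + C) = 8500 + 100*C)
1/Q(1/((-16 + 14) - 17)) = 1/(8500 + 100/((-16 + 14) - 17)) = 1/(8500 + 100/(-2 - 17)) = 1/(8500 + 100/(-19)) = 1/(8500 + 100*(-1/19)) = 1/(8500 - 100/19) = 1/(161400/19) = 19/161400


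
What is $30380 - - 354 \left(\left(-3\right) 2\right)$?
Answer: $28256$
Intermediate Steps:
$30380 - - 354 \left(\left(-3\right) 2\right) = 30380 - \left(-354\right) \left(-6\right) = 30380 - 2124 = 28256$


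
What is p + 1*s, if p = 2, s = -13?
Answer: -11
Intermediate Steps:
p + 1*s = 2 + 1*(-13) = 2 - 13 = -11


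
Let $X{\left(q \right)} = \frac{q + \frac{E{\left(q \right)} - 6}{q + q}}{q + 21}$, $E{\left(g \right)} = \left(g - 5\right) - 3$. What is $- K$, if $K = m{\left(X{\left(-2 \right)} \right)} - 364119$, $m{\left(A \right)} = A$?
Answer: $\frac{6918259}{19} \approx 3.6412 \cdot 10^{5}$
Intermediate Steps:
$E{\left(g \right)} = -8 + g$ ($E{\left(g \right)} = \left(-5 + g\right) - 3 = -8 + g$)
$X{\left(q \right)} = \frac{q + \frac{-14 + q}{2 q}}{21 + q}$ ($X{\left(q \right)} = \frac{q + \frac{\left(-8 + q\right) - 6}{q + q}}{q + 21} = \frac{q + \frac{-14 + q}{2 q}}{21 + q}$)
$K = - \frac{6918259}{19}$ ($K = \frac{-7 + \left(-2\right)^{2} + \frac{1}{2} \left(-2\right)}{\left(-2\right) \left(21 - 2\right)} - 364119 = - \frac{-7 + 4 - 1}{2 \cdot 19} - 364119 = \left(- \frac{1}{2}\right) \frac{1}{19} \left(-4\right) - 364119 = \frac{2}{19} - 364119 = - \frac{6918259}{19} \approx -3.6412 \cdot 10^{5}$)
$- K = \left(-1\right) \left(- \frac{6918259}{19}\right) = \frac{6918259}{19}$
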